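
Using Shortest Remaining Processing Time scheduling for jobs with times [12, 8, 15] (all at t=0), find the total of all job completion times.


Since all jobs arrive at t=0, SRPT equals SPT ordering.
SPT order: [8, 12, 15]
Completion times:
  Job 1: p=8, C=8
  Job 2: p=12, C=20
  Job 3: p=15, C=35
Total completion time = 8 + 20 + 35 = 63

63


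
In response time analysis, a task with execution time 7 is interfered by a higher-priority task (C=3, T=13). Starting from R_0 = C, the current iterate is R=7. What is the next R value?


R_next = C + ceil(R_prev / T_hp) * C_hp
ceil(7 / 13) = ceil(0.5385) = 1
Interference = 1 * 3 = 3
R_next = 7 + 3 = 10

10


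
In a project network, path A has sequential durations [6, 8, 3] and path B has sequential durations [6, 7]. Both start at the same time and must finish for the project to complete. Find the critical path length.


Path A total = 6 + 8 + 3 = 17
Path B total = 6 + 7 = 13
Critical path = longest path = max(17, 13) = 17

17


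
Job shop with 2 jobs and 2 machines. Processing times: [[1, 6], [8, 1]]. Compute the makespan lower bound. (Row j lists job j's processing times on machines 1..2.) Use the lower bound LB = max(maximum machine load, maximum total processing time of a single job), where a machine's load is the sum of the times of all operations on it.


Machine loads:
  Machine 1: 1 + 8 = 9
  Machine 2: 6 + 1 = 7
Max machine load = 9
Job totals:
  Job 1: 7
  Job 2: 9
Max job total = 9
Lower bound = max(9, 9) = 9

9


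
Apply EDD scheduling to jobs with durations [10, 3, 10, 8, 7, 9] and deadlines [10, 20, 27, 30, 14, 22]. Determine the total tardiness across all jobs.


Sort by due date (EDD order): [(10, 10), (7, 14), (3, 20), (9, 22), (10, 27), (8, 30)]
Compute completion times and tardiness:
  Job 1: p=10, d=10, C=10, tardiness=max(0,10-10)=0
  Job 2: p=7, d=14, C=17, tardiness=max(0,17-14)=3
  Job 3: p=3, d=20, C=20, tardiness=max(0,20-20)=0
  Job 4: p=9, d=22, C=29, tardiness=max(0,29-22)=7
  Job 5: p=10, d=27, C=39, tardiness=max(0,39-27)=12
  Job 6: p=8, d=30, C=47, tardiness=max(0,47-30)=17
Total tardiness = 39

39


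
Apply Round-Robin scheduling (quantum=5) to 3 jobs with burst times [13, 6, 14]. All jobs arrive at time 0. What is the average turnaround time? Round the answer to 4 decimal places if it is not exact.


Time quantum = 5
Execution trace:
  J1 runs 5 units, time = 5
  J2 runs 5 units, time = 10
  J3 runs 5 units, time = 15
  J1 runs 5 units, time = 20
  J2 runs 1 units, time = 21
  J3 runs 5 units, time = 26
  J1 runs 3 units, time = 29
  J3 runs 4 units, time = 33
Finish times: [29, 21, 33]
Average turnaround = 83/3 = 27.6667

27.6667


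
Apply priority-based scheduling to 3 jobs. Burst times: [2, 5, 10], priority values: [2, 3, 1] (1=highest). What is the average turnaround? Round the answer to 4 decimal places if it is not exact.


Sort by priority (ascending = highest first):
Order: [(1, 10), (2, 2), (3, 5)]
Completion times:
  Priority 1, burst=10, C=10
  Priority 2, burst=2, C=12
  Priority 3, burst=5, C=17
Average turnaround = 39/3 = 13.0

13.0


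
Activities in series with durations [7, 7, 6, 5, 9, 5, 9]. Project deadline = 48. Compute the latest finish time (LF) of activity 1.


LF(activity 1) = deadline - sum of successor durations
Successors: activities 2 through 7 with durations [7, 6, 5, 9, 5, 9]
Sum of successor durations = 41
LF = 48 - 41 = 7

7


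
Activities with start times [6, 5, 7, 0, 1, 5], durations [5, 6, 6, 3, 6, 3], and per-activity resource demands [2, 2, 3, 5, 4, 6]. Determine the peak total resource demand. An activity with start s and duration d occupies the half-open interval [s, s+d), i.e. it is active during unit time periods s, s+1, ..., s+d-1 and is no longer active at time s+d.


Each activity i is active on [start_i, start_i + duration_i).
Compute total resource usage per time slot:
  t=0: active resources = [5], total = 5
  t=1: active resources = [5, 4], total = 9
  t=2: active resources = [5, 4], total = 9
  t=3: active resources = [4], total = 4
  t=4: active resources = [4], total = 4
  t=5: active resources = [2, 4, 6], total = 12
  t=6: active resources = [2, 2, 4, 6], total = 14
  t=7: active resources = [2, 2, 3, 6], total = 13
  t=8: active resources = [2, 2, 3], total = 7
  t=9: active resources = [2, 2, 3], total = 7
  t=10: active resources = [2, 2, 3], total = 7
  t=11: active resources = [3], total = 3
  t=12: active resources = [3], total = 3
Peak resource demand = 14

14


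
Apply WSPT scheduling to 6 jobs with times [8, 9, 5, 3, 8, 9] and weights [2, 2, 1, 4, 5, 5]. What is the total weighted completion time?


Compute p/w ratios and sort ascending (WSPT): [(3, 4), (8, 5), (9, 5), (8, 2), (9, 2), (5, 1)]
Compute weighted completion times:
  Job (p=3,w=4): C=3, w*C=4*3=12
  Job (p=8,w=5): C=11, w*C=5*11=55
  Job (p=9,w=5): C=20, w*C=5*20=100
  Job (p=8,w=2): C=28, w*C=2*28=56
  Job (p=9,w=2): C=37, w*C=2*37=74
  Job (p=5,w=1): C=42, w*C=1*42=42
Total weighted completion time = 339

339


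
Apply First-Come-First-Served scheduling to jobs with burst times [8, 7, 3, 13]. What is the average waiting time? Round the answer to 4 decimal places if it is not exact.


FCFS order (as given): [8, 7, 3, 13]
Waiting times:
  Job 1: wait = 0
  Job 2: wait = 8
  Job 3: wait = 15
  Job 4: wait = 18
Sum of waiting times = 41
Average waiting time = 41/4 = 10.25

10.25


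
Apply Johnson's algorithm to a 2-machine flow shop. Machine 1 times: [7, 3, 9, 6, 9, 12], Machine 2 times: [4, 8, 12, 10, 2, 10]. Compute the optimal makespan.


Apply Johnson's rule:
  Group 1 (a <= b): [(2, 3, 8), (4, 6, 10), (3, 9, 12)]
  Group 2 (a > b): [(6, 12, 10), (1, 7, 4), (5, 9, 2)]
Optimal job order: [2, 4, 3, 6, 1, 5]
Schedule:
  Job 2: M1 done at 3, M2 done at 11
  Job 4: M1 done at 9, M2 done at 21
  Job 3: M1 done at 18, M2 done at 33
  Job 6: M1 done at 30, M2 done at 43
  Job 1: M1 done at 37, M2 done at 47
  Job 5: M1 done at 46, M2 done at 49
Makespan = 49

49


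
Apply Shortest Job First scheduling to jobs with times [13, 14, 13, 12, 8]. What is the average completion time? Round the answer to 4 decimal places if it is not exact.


SJF order (ascending): [8, 12, 13, 13, 14]
Completion times:
  Job 1: burst=8, C=8
  Job 2: burst=12, C=20
  Job 3: burst=13, C=33
  Job 4: burst=13, C=46
  Job 5: burst=14, C=60
Average completion = 167/5 = 33.4

33.4


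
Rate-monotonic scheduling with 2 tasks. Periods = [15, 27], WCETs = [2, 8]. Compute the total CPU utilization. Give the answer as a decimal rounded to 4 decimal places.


Compute individual utilizations (exact fractions):
  Task 1: C/T = 2/15 (approx. 0.1333)
  Task 2: C/T = 8/27 (approx. 0.2963)
Total utilization U = 2/15 + 8/27 = 58/135
Rounded to 4 decimal places: U = 0.4296
RM (Liu & Layland) bound for 2 tasks = 0.828427; compare with U = 58/135 (approx. 0.429630)
U <= bound, so schedulable by RM sufficient condition.

0.4296


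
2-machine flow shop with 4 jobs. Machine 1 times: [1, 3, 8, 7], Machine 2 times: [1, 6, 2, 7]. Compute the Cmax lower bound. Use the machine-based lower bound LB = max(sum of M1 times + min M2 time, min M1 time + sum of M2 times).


LB1 = sum(M1 times) + min(M2 times) = 19 + 1 = 20
LB2 = min(M1 times) + sum(M2 times) = 1 + 16 = 17
Lower bound = max(LB1, LB2) = max(20, 17) = 20

20


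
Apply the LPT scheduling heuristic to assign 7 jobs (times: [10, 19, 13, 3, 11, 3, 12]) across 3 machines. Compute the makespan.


Sort jobs in decreasing order (LPT): [19, 13, 12, 11, 10, 3, 3]
Assign each job to the least loaded machine:
  Machine 1: jobs [19, 3, 3], load = 25
  Machine 2: jobs [13, 10], load = 23
  Machine 3: jobs [12, 11], load = 23
Makespan = max load = 25

25


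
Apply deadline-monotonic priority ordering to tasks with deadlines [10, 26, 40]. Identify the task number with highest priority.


Sort tasks by relative deadline (ascending):
  Task 1: deadline = 10
  Task 2: deadline = 26
  Task 3: deadline = 40
Priority order (highest first): [1, 2, 3]
Highest priority task = 1

1


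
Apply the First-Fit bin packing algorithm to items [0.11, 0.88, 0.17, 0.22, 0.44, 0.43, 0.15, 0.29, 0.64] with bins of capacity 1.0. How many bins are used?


Place items sequentially using First-Fit:
  Item 0.11 -> new Bin 1
  Item 0.88 -> Bin 1 (now 0.99)
  Item 0.17 -> new Bin 2
  Item 0.22 -> Bin 2 (now 0.39)
  Item 0.44 -> Bin 2 (now 0.83)
  Item 0.43 -> new Bin 3
  Item 0.15 -> Bin 2 (now 0.98)
  Item 0.29 -> Bin 3 (now 0.72)
  Item 0.64 -> new Bin 4
Total bins used = 4

4


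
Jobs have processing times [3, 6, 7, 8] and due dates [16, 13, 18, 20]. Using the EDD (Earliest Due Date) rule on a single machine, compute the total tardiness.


Sort by due date (EDD order): [(6, 13), (3, 16), (7, 18), (8, 20)]
Compute completion times and tardiness:
  Job 1: p=6, d=13, C=6, tardiness=max(0,6-13)=0
  Job 2: p=3, d=16, C=9, tardiness=max(0,9-16)=0
  Job 3: p=7, d=18, C=16, tardiness=max(0,16-18)=0
  Job 4: p=8, d=20, C=24, tardiness=max(0,24-20)=4
Total tardiness = 4

4


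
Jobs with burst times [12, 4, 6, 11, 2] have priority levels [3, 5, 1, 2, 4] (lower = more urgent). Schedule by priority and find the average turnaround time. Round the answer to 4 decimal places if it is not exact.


Sort by priority (ascending = highest first):
Order: [(1, 6), (2, 11), (3, 12), (4, 2), (5, 4)]
Completion times:
  Priority 1, burst=6, C=6
  Priority 2, burst=11, C=17
  Priority 3, burst=12, C=29
  Priority 4, burst=2, C=31
  Priority 5, burst=4, C=35
Average turnaround = 118/5 = 23.6

23.6


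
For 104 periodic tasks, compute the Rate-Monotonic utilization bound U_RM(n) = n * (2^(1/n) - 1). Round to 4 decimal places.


Compute 2^(1/104) = 1.0066871365
Subtract 1: 1.0066871365 - 1 = 0.0066871365
Multiply by n: 104 * 0.0066871365 = 0.6954621960
Round to 4 dp: 0.6955

0.6955


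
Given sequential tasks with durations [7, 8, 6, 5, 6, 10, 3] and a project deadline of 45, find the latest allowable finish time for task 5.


LF(activity 5) = deadline - sum of successor durations
Successors: activities 6 through 7 with durations [10, 3]
Sum of successor durations = 13
LF = 45 - 13 = 32

32


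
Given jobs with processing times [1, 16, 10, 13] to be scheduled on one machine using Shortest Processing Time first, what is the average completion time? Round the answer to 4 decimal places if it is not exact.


Sort jobs by processing time (SPT order): [1, 10, 13, 16]
Compute completion times sequentially:
  Job 1: processing = 1, completes at 1
  Job 2: processing = 10, completes at 11
  Job 3: processing = 13, completes at 24
  Job 4: processing = 16, completes at 40
Sum of completion times = 76
Average completion time = 76/4 = 19.0

19.0


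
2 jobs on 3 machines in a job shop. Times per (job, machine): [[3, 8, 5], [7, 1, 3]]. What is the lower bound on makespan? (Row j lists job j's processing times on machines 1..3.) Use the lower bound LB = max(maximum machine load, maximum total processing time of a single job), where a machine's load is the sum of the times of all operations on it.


Machine loads:
  Machine 1: 3 + 7 = 10
  Machine 2: 8 + 1 = 9
  Machine 3: 5 + 3 = 8
Max machine load = 10
Job totals:
  Job 1: 16
  Job 2: 11
Max job total = 16
Lower bound = max(10, 16) = 16

16


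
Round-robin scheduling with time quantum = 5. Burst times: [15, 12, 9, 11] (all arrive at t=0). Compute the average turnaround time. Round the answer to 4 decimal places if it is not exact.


Time quantum = 5
Execution trace:
  J1 runs 5 units, time = 5
  J2 runs 5 units, time = 10
  J3 runs 5 units, time = 15
  J4 runs 5 units, time = 20
  J1 runs 5 units, time = 25
  J2 runs 5 units, time = 30
  J3 runs 4 units, time = 34
  J4 runs 5 units, time = 39
  J1 runs 5 units, time = 44
  J2 runs 2 units, time = 46
  J4 runs 1 units, time = 47
Finish times: [44, 46, 34, 47]
Average turnaround = 171/4 = 42.75

42.75


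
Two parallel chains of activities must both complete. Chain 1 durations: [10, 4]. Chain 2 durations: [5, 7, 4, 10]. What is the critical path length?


Path A total = 10 + 4 = 14
Path B total = 5 + 7 + 4 + 10 = 26
Critical path = longest path = max(14, 26) = 26

26


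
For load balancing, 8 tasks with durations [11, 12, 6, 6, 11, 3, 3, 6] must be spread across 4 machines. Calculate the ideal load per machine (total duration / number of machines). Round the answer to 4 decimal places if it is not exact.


Total processing time = 11 + 12 + 6 + 6 + 11 + 3 + 3 + 6 = 58
Number of machines = 4
Ideal balanced load = 58 / 4 = 14.5

14.5


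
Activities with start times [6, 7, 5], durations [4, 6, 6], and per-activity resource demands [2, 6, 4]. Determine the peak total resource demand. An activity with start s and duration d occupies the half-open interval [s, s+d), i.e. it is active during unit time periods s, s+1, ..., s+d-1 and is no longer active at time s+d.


Each activity i is active on [start_i, start_i + duration_i).
Compute total resource usage per time slot:
  t=0: active resources = [], total = 0
  t=1: active resources = [], total = 0
  t=2: active resources = [], total = 0
  t=3: active resources = [], total = 0
  t=4: active resources = [], total = 0
  t=5: active resources = [4], total = 4
  t=6: active resources = [2, 4], total = 6
  t=7: active resources = [2, 6, 4], total = 12
  t=8: active resources = [2, 6, 4], total = 12
  t=9: active resources = [2, 6, 4], total = 12
  t=10: active resources = [6, 4], total = 10
  t=11: active resources = [6], total = 6
  t=12: active resources = [6], total = 6
Peak resource demand = 12

12


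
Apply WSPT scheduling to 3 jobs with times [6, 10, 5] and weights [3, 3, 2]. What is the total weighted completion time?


Compute p/w ratios and sort ascending (WSPT): [(6, 3), (5, 2), (10, 3)]
Compute weighted completion times:
  Job (p=6,w=3): C=6, w*C=3*6=18
  Job (p=5,w=2): C=11, w*C=2*11=22
  Job (p=10,w=3): C=21, w*C=3*21=63
Total weighted completion time = 103

103


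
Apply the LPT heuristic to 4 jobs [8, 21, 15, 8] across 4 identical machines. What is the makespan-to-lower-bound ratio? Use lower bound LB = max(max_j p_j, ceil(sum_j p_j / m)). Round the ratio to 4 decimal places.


LPT order: [21, 15, 8, 8]
Machine loads after assignment: [21, 15, 8, 8]
LPT makespan = 21
Lower bound = max(max_job, ceil(total/4)) = max(21, 13) = 21
Ratio = 21 / 21 = 1.0

1.0


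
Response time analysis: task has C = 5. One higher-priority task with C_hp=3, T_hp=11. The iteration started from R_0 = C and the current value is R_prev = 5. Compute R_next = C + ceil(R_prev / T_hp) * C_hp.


R_next = C + ceil(R_prev / T_hp) * C_hp
ceil(5 / 11) = ceil(0.4545) = 1
Interference = 1 * 3 = 3
R_next = 5 + 3 = 8

8


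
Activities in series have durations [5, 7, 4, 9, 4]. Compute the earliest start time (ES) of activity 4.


Activity 4 starts after activities 1 through 3 complete.
Predecessor durations: [5, 7, 4]
ES = 5 + 7 + 4 = 16

16


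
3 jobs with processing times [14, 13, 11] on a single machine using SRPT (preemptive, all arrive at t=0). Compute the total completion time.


Since all jobs arrive at t=0, SRPT equals SPT ordering.
SPT order: [11, 13, 14]
Completion times:
  Job 1: p=11, C=11
  Job 2: p=13, C=24
  Job 3: p=14, C=38
Total completion time = 11 + 24 + 38 = 73

73


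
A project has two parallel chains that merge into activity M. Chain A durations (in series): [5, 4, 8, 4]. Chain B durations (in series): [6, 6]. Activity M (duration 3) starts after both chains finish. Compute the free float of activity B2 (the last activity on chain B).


ES(B2) = sum of predecessors on chain B = 6
EF(B2) = ES + duration = 6 + 6 = 12
Successor of B2 is M. ES(M) = max(sum(A), sum(B)) = max(21, 12) = 21
Free float = ES(successor) - EF(current) = 21 - 12 = 9

9


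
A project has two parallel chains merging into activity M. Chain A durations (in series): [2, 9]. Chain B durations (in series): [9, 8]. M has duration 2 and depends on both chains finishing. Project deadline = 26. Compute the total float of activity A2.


Forward pass: ES(A2) = sum of predecessors on chain A = 2
EF = ES + duration = 2 + 9 = 11
Backward pass: LF(M) = deadline = 26; LS(M) = 26 - 2 = 24
LF(A2) = LS(M) - sum(successors on chain A) = 24 - 0 = 24
LS = LF - duration = 24 - 9 = 15
Total float = LS - ES = 15 - 2 = 13

13


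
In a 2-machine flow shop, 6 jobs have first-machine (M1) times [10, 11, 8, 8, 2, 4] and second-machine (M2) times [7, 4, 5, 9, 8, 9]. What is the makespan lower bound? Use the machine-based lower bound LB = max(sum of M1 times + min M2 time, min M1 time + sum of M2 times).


LB1 = sum(M1 times) + min(M2 times) = 43 + 4 = 47
LB2 = min(M1 times) + sum(M2 times) = 2 + 42 = 44
Lower bound = max(LB1, LB2) = max(47, 44) = 47

47


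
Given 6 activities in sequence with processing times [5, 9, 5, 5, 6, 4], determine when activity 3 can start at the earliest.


Activity 3 starts after activities 1 through 2 complete.
Predecessor durations: [5, 9]
ES = 5 + 9 = 14

14


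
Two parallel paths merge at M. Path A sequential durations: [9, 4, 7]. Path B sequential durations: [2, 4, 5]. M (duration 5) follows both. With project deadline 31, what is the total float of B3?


Forward pass: ES(B3) = sum of predecessors on chain B = 6
EF = ES + duration = 6 + 5 = 11
Backward pass: LF(M) = deadline = 31; LS(M) = 31 - 5 = 26
LF(B3) = LS(M) - sum(successors on chain B) = 26 - 0 = 26
LS = LF - duration = 26 - 5 = 21
Total float = LS - ES = 21 - 6 = 15

15


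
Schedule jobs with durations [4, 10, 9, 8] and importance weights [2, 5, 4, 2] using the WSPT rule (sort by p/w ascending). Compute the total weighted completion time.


Compute p/w ratios and sort ascending (WSPT): [(4, 2), (10, 5), (9, 4), (8, 2)]
Compute weighted completion times:
  Job (p=4,w=2): C=4, w*C=2*4=8
  Job (p=10,w=5): C=14, w*C=5*14=70
  Job (p=9,w=4): C=23, w*C=4*23=92
  Job (p=8,w=2): C=31, w*C=2*31=62
Total weighted completion time = 232

232


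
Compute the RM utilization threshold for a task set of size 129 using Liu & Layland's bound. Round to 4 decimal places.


Compute 2^(1/129) = 1.0053876957
Subtract 1: 1.0053876957 - 1 = 0.0053876957
Multiply by n: 129 * 0.0053876957 = 0.6950127453
Round to 4 dp: 0.6950

0.6950


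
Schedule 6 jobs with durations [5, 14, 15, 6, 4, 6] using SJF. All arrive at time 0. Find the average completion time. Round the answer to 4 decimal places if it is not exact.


SJF order (ascending): [4, 5, 6, 6, 14, 15]
Completion times:
  Job 1: burst=4, C=4
  Job 2: burst=5, C=9
  Job 3: burst=6, C=15
  Job 4: burst=6, C=21
  Job 5: burst=14, C=35
  Job 6: burst=15, C=50
Average completion = 134/6 = 22.3333

22.3333


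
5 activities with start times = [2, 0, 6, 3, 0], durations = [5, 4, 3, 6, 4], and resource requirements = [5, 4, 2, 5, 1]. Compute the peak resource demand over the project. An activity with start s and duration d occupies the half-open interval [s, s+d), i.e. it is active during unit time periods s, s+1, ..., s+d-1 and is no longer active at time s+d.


Each activity i is active on [start_i, start_i + duration_i).
Compute total resource usage per time slot:
  t=0: active resources = [4, 1], total = 5
  t=1: active resources = [4, 1], total = 5
  t=2: active resources = [5, 4, 1], total = 10
  t=3: active resources = [5, 4, 5, 1], total = 15
  t=4: active resources = [5, 5], total = 10
  t=5: active resources = [5, 5], total = 10
  t=6: active resources = [5, 2, 5], total = 12
  t=7: active resources = [2, 5], total = 7
  t=8: active resources = [2, 5], total = 7
Peak resource demand = 15

15


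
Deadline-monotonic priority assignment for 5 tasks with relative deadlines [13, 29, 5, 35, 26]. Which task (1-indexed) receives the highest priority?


Sort tasks by relative deadline (ascending):
  Task 3: deadline = 5
  Task 1: deadline = 13
  Task 5: deadline = 26
  Task 2: deadline = 29
  Task 4: deadline = 35
Priority order (highest first): [3, 1, 5, 2, 4]
Highest priority task = 3

3


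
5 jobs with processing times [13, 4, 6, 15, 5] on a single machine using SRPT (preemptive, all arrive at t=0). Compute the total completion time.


Since all jobs arrive at t=0, SRPT equals SPT ordering.
SPT order: [4, 5, 6, 13, 15]
Completion times:
  Job 1: p=4, C=4
  Job 2: p=5, C=9
  Job 3: p=6, C=15
  Job 4: p=13, C=28
  Job 5: p=15, C=43
Total completion time = 4 + 9 + 15 + 28 + 43 = 99

99


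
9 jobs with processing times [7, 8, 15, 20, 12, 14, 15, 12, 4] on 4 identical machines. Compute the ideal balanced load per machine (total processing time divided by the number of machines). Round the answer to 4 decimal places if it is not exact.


Total processing time = 7 + 8 + 15 + 20 + 12 + 14 + 15 + 12 + 4 = 107
Number of machines = 4
Ideal balanced load = 107 / 4 = 26.75

26.75


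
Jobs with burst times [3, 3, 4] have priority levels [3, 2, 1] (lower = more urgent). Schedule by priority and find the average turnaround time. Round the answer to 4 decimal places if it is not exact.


Sort by priority (ascending = highest first):
Order: [(1, 4), (2, 3), (3, 3)]
Completion times:
  Priority 1, burst=4, C=4
  Priority 2, burst=3, C=7
  Priority 3, burst=3, C=10
Average turnaround = 21/3 = 7.0

7.0


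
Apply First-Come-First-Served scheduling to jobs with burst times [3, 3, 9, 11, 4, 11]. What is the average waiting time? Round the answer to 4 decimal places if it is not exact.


FCFS order (as given): [3, 3, 9, 11, 4, 11]
Waiting times:
  Job 1: wait = 0
  Job 2: wait = 3
  Job 3: wait = 6
  Job 4: wait = 15
  Job 5: wait = 26
  Job 6: wait = 30
Sum of waiting times = 80
Average waiting time = 80/6 = 13.3333

13.3333


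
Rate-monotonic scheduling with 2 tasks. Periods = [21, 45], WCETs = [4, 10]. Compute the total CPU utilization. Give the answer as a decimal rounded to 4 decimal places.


Compute individual utilizations (exact fractions):
  Task 1: C/T = 4/21 (approx. 0.1905)
  Task 2: C/T = 10/45 = 2/9 (approx. 0.2222)
Total utilization U = 4/21 + 2/9 = 26/63
Rounded to 4 decimal places: U = 0.4127
RM (Liu & Layland) bound for 2 tasks = 0.828427; compare with U = 26/63 (approx. 0.412698)
U <= bound, so schedulable by RM sufficient condition.

0.4127


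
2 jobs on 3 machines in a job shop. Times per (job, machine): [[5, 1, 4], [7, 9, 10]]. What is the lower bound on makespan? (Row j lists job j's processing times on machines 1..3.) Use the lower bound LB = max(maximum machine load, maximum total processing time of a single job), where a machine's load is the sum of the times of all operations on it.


Machine loads:
  Machine 1: 5 + 7 = 12
  Machine 2: 1 + 9 = 10
  Machine 3: 4 + 10 = 14
Max machine load = 14
Job totals:
  Job 1: 10
  Job 2: 26
Max job total = 26
Lower bound = max(14, 26) = 26

26


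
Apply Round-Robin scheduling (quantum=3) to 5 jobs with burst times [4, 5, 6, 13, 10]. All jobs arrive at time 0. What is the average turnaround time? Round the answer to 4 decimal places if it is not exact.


Time quantum = 3
Execution trace:
  J1 runs 3 units, time = 3
  J2 runs 3 units, time = 6
  J3 runs 3 units, time = 9
  J4 runs 3 units, time = 12
  J5 runs 3 units, time = 15
  J1 runs 1 units, time = 16
  J2 runs 2 units, time = 18
  J3 runs 3 units, time = 21
  J4 runs 3 units, time = 24
  J5 runs 3 units, time = 27
  J4 runs 3 units, time = 30
  J5 runs 3 units, time = 33
  J4 runs 3 units, time = 36
  J5 runs 1 units, time = 37
  J4 runs 1 units, time = 38
Finish times: [16, 18, 21, 38, 37]
Average turnaround = 130/5 = 26.0

26.0


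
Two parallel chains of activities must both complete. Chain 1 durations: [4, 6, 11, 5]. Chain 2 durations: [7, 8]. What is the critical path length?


Path A total = 4 + 6 + 11 + 5 = 26
Path B total = 7 + 8 = 15
Critical path = longest path = max(26, 15) = 26

26


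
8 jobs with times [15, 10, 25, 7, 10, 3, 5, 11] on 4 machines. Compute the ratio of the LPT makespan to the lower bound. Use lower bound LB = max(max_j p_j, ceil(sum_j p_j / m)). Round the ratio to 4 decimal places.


LPT order: [25, 15, 11, 10, 10, 7, 5, 3]
Machine loads after assignment: [25, 20, 21, 20]
LPT makespan = 25
Lower bound = max(max_job, ceil(total/4)) = max(25, 22) = 25
Ratio = 25 / 25 = 1.0

1.0


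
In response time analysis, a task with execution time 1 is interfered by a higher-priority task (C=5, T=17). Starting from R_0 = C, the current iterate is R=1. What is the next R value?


R_next = C + ceil(R_prev / T_hp) * C_hp
ceil(1 / 17) = ceil(0.0588) = 1
Interference = 1 * 5 = 5
R_next = 1 + 5 = 6

6


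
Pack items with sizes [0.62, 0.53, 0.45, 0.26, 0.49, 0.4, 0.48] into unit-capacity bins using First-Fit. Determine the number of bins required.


Place items sequentially using First-Fit:
  Item 0.62 -> new Bin 1
  Item 0.53 -> new Bin 2
  Item 0.45 -> Bin 2 (now 0.98)
  Item 0.26 -> Bin 1 (now 0.88)
  Item 0.49 -> new Bin 3
  Item 0.4 -> Bin 3 (now 0.89)
  Item 0.48 -> new Bin 4
Total bins used = 4

4


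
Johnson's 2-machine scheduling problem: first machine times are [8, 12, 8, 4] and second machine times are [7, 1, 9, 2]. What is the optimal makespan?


Apply Johnson's rule:
  Group 1 (a <= b): [(3, 8, 9)]
  Group 2 (a > b): [(1, 8, 7), (4, 4, 2), (2, 12, 1)]
Optimal job order: [3, 1, 4, 2]
Schedule:
  Job 3: M1 done at 8, M2 done at 17
  Job 1: M1 done at 16, M2 done at 24
  Job 4: M1 done at 20, M2 done at 26
  Job 2: M1 done at 32, M2 done at 33
Makespan = 33

33


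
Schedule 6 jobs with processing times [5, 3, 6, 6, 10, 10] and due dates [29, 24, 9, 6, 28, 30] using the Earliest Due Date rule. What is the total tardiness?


Sort by due date (EDD order): [(6, 6), (6, 9), (3, 24), (10, 28), (5, 29), (10, 30)]
Compute completion times and tardiness:
  Job 1: p=6, d=6, C=6, tardiness=max(0,6-6)=0
  Job 2: p=6, d=9, C=12, tardiness=max(0,12-9)=3
  Job 3: p=3, d=24, C=15, tardiness=max(0,15-24)=0
  Job 4: p=10, d=28, C=25, tardiness=max(0,25-28)=0
  Job 5: p=5, d=29, C=30, tardiness=max(0,30-29)=1
  Job 6: p=10, d=30, C=40, tardiness=max(0,40-30)=10
Total tardiness = 14

14


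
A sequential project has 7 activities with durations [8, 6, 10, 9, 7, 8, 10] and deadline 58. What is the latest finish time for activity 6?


LF(activity 6) = deadline - sum of successor durations
Successors: activities 7 through 7 with durations [10]
Sum of successor durations = 10
LF = 58 - 10 = 48

48


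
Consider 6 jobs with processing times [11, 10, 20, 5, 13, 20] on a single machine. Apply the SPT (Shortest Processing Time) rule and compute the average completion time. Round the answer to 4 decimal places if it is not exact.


Sort jobs by processing time (SPT order): [5, 10, 11, 13, 20, 20]
Compute completion times sequentially:
  Job 1: processing = 5, completes at 5
  Job 2: processing = 10, completes at 15
  Job 3: processing = 11, completes at 26
  Job 4: processing = 13, completes at 39
  Job 5: processing = 20, completes at 59
  Job 6: processing = 20, completes at 79
Sum of completion times = 223
Average completion time = 223/6 = 37.1667

37.1667


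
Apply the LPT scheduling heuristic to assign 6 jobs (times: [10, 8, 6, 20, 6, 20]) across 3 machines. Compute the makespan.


Sort jobs in decreasing order (LPT): [20, 20, 10, 8, 6, 6]
Assign each job to the least loaded machine:
  Machine 1: jobs [20, 6], load = 26
  Machine 2: jobs [20], load = 20
  Machine 3: jobs [10, 8, 6], load = 24
Makespan = max load = 26

26


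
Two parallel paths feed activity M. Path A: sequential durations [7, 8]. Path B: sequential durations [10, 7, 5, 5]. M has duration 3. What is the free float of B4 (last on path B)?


ES(B4) = sum of predecessors on chain B = 22
EF(B4) = ES + duration = 22 + 5 = 27
Successor of B4 is M. ES(M) = max(sum(A), sum(B)) = max(15, 27) = 27
Free float = ES(successor) - EF(current) = 27 - 27 = 0

0


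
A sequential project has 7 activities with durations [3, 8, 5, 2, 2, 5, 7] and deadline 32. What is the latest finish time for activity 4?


LF(activity 4) = deadline - sum of successor durations
Successors: activities 5 through 7 with durations [2, 5, 7]
Sum of successor durations = 14
LF = 32 - 14 = 18

18


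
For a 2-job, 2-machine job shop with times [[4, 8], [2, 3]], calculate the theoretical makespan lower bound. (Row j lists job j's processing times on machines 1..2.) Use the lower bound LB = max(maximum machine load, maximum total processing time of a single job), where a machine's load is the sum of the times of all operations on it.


Machine loads:
  Machine 1: 4 + 2 = 6
  Machine 2: 8 + 3 = 11
Max machine load = 11
Job totals:
  Job 1: 12
  Job 2: 5
Max job total = 12
Lower bound = max(11, 12) = 12

12


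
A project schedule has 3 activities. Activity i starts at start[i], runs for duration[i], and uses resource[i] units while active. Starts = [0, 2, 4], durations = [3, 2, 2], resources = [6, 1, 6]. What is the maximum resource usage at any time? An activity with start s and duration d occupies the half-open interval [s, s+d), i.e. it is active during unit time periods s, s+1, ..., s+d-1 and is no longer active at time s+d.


Each activity i is active on [start_i, start_i + duration_i).
Compute total resource usage per time slot:
  t=0: active resources = [6], total = 6
  t=1: active resources = [6], total = 6
  t=2: active resources = [6, 1], total = 7
  t=3: active resources = [1], total = 1
  t=4: active resources = [6], total = 6
  t=5: active resources = [6], total = 6
Peak resource demand = 7

7


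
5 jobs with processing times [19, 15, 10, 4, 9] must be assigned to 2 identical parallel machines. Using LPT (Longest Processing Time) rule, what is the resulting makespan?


Sort jobs in decreasing order (LPT): [19, 15, 10, 9, 4]
Assign each job to the least loaded machine:
  Machine 1: jobs [19, 9], load = 28
  Machine 2: jobs [15, 10, 4], load = 29
Makespan = max load = 29

29


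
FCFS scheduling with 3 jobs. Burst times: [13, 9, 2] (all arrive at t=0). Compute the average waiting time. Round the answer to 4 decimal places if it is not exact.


FCFS order (as given): [13, 9, 2]
Waiting times:
  Job 1: wait = 0
  Job 2: wait = 13
  Job 3: wait = 22
Sum of waiting times = 35
Average waiting time = 35/3 = 11.6667

11.6667


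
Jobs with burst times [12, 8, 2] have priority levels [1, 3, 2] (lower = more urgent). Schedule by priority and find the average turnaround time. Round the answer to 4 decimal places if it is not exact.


Sort by priority (ascending = highest first):
Order: [(1, 12), (2, 2), (3, 8)]
Completion times:
  Priority 1, burst=12, C=12
  Priority 2, burst=2, C=14
  Priority 3, burst=8, C=22
Average turnaround = 48/3 = 16.0

16.0


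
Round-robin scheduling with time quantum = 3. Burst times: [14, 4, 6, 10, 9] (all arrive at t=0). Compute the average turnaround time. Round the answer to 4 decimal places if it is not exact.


Time quantum = 3
Execution trace:
  J1 runs 3 units, time = 3
  J2 runs 3 units, time = 6
  J3 runs 3 units, time = 9
  J4 runs 3 units, time = 12
  J5 runs 3 units, time = 15
  J1 runs 3 units, time = 18
  J2 runs 1 units, time = 19
  J3 runs 3 units, time = 22
  J4 runs 3 units, time = 25
  J5 runs 3 units, time = 28
  J1 runs 3 units, time = 31
  J4 runs 3 units, time = 34
  J5 runs 3 units, time = 37
  J1 runs 3 units, time = 40
  J4 runs 1 units, time = 41
  J1 runs 2 units, time = 43
Finish times: [43, 19, 22, 41, 37]
Average turnaround = 162/5 = 32.4

32.4


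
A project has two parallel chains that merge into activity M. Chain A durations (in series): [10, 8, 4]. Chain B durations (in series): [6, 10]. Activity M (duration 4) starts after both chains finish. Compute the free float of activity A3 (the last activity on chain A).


ES(A3) = sum of predecessors on chain A = 18
EF(A3) = ES + duration = 18 + 4 = 22
Successor of A3 is M. ES(M) = max(sum(A), sum(B)) = max(22, 16) = 22
Free float = ES(successor) - EF(current) = 22 - 22 = 0

0


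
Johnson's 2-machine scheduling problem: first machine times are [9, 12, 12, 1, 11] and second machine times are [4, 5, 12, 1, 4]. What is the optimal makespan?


Apply Johnson's rule:
  Group 1 (a <= b): [(4, 1, 1), (3, 12, 12)]
  Group 2 (a > b): [(2, 12, 5), (1, 9, 4), (5, 11, 4)]
Optimal job order: [4, 3, 2, 1, 5]
Schedule:
  Job 4: M1 done at 1, M2 done at 2
  Job 3: M1 done at 13, M2 done at 25
  Job 2: M1 done at 25, M2 done at 30
  Job 1: M1 done at 34, M2 done at 38
  Job 5: M1 done at 45, M2 done at 49
Makespan = 49

49


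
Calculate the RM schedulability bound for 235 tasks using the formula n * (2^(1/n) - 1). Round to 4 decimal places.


Compute 2^(1/235) = 1.0029539167
Subtract 1: 1.0029539167 - 1 = 0.0029539167
Multiply by n: 235 * 0.0029539167 = 0.6941704245
Round to 4 dp: 0.6942

0.6942


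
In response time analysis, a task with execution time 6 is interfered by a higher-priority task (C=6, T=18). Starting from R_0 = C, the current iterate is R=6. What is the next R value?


R_next = C + ceil(R_prev / T_hp) * C_hp
ceil(6 / 18) = ceil(0.3333) = 1
Interference = 1 * 6 = 6
R_next = 6 + 6 = 12

12


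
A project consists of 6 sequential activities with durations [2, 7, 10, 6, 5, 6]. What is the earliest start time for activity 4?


Activity 4 starts after activities 1 through 3 complete.
Predecessor durations: [2, 7, 10]
ES = 2 + 7 + 10 = 19

19


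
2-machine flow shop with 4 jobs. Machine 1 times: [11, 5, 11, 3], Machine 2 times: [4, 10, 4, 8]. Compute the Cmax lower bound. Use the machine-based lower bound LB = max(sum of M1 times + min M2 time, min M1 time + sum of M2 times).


LB1 = sum(M1 times) + min(M2 times) = 30 + 4 = 34
LB2 = min(M1 times) + sum(M2 times) = 3 + 26 = 29
Lower bound = max(LB1, LB2) = max(34, 29) = 34

34


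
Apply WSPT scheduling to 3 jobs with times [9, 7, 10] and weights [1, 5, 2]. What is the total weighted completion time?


Compute p/w ratios and sort ascending (WSPT): [(7, 5), (10, 2), (9, 1)]
Compute weighted completion times:
  Job (p=7,w=5): C=7, w*C=5*7=35
  Job (p=10,w=2): C=17, w*C=2*17=34
  Job (p=9,w=1): C=26, w*C=1*26=26
Total weighted completion time = 95

95


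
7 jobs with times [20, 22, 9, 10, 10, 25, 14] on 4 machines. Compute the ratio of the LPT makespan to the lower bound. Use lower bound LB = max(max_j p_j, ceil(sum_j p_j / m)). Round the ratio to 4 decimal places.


LPT order: [25, 22, 20, 14, 10, 10, 9]
Machine loads after assignment: [25, 31, 30, 24]
LPT makespan = 31
Lower bound = max(max_job, ceil(total/4)) = max(25, 28) = 28
Ratio = 31 / 28 = 1.1071

1.1071


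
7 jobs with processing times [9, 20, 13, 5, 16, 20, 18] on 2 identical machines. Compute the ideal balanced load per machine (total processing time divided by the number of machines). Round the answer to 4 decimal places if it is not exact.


Total processing time = 9 + 20 + 13 + 5 + 16 + 20 + 18 = 101
Number of machines = 2
Ideal balanced load = 101 / 2 = 50.5

50.5


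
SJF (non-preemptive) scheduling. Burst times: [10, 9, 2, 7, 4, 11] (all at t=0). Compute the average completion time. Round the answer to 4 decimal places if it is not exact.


SJF order (ascending): [2, 4, 7, 9, 10, 11]
Completion times:
  Job 1: burst=2, C=2
  Job 2: burst=4, C=6
  Job 3: burst=7, C=13
  Job 4: burst=9, C=22
  Job 5: burst=10, C=32
  Job 6: burst=11, C=43
Average completion = 118/6 = 19.6667

19.6667


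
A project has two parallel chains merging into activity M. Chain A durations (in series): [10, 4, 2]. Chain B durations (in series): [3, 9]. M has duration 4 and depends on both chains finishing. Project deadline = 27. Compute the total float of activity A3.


Forward pass: ES(A3) = sum of predecessors on chain A = 14
EF = ES + duration = 14 + 2 = 16
Backward pass: LF(M) = deadline = 27; LS(M) = 27 - 4 = 23
LF(A3) = LS(M) - sum(successors on chain A) = 23 - 0 = 23
LS = LF - duration = 23 - 2 = 21
Total float = LS - ES = 21 - 14 = 7

7


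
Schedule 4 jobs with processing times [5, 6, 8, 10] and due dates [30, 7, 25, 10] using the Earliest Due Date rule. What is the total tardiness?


Sort by due date (EDD order): [(6, 7), (10, 10), (8, 25), (5, 30)]
Compute completion times and tardiness:
  Job 1: p=6, d=7, C=6, tardiness=max(0,6-7)=0
  Job 2: p=10, d=10, C=16, tardiness=max(0,16-10)=6
  Job 3: p=8, d=25, C=24, tardiness=max(0,24-25)=0
  Job 4: p=5, d=30, C=29, tardiness=max(0,29-30)=0
Total tardiness = 6

6


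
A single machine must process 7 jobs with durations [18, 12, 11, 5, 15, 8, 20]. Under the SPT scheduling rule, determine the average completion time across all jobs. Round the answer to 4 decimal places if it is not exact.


Sort jobs by processing time (SPT order): [5, 8, 11, 12, 15, 18, 20]
Compute completion times sequentially:
  Job 1: processing = 5, completes at 5
  Job 2: processing = 8, completes at 13
  Job 3: processing = 11, completes at 24
  Job 4: processing = 12, completes at 36
  Job 5: processing = 15, completes at 51
  Job 6: processing = 18, completes at 69
  Job 7: processing = 20, completes at 89
Sum of completion times = 287
Average completion time = 287/7 = 41.0

41.0


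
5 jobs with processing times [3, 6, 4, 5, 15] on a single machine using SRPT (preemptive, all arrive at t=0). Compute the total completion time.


Since all jobs arrive at t=0, SRPT equals SPT ordering.
SPT order: [3, 4, 5, 6, 15]
Completion times:
  Job 1: p=3, C=3
  Job 2: p=4, C=7
  Job 3: p=5, C=12
  Job 4: p=6, C=18
  Job 5: p=15, C=33
Total completion time = 3 + 7 + 12 + 18 + 33 = 73

73


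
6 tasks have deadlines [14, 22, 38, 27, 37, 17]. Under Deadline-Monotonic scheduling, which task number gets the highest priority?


Sort tasks by relative deadline (ascending):
  Task 1: deadline = 14
  Task 6: deadline = 17
  Task 2: deadline = 22
  Task 4: deadline = 27
  Task 5: deadline = 37
  Task 3: deadline = 38
Priority order (highest first): [1, 6, 2, 4, 5, 3]
Highest priority task = 1

1


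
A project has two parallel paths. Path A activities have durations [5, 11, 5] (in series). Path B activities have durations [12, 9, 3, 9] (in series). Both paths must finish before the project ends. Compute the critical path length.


Path A total = 5 + 11 + 5 = 21
Path B total = 12 + 9 + 3 + 9 = 33
Critical path = longest path = max(21, 33) = 33

33


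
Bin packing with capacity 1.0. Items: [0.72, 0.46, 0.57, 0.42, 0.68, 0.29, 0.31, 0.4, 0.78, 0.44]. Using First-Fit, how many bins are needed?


Place items sequentially using First-Fit:
  Item 0.72 -> new Bin 1
  Item 0.46 -> new Bin 2
  Item 0.57 -> new Bin 3
  Item 0.42 -> Bin 2 (now 0.88)
  Item 0.68 -> new Bin 4
  Item 0.29 -> Bin 3 (now 0.86)
  Item 0.31 -> Bin 4 (now 0.99)
  Item 0.4 -> new Bin 5
  Item 0.78 -> new Bin 6
  Item 0.44 -> Bin 5 (now 0.84)
Total bins used = 6

6


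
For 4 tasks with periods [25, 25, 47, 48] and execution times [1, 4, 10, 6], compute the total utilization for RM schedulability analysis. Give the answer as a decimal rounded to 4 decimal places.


Compute individual utilizations (exact fractions):
  Task 1: C/T = 1/25 (approx. 0.04)
  Task 2: C/T = 4/25 (approx. 0.16)
  Task 3: C/T = 10/47 (approx. 0.2128)
  Task 4: C/T = 6/48 = 1/8 (approx. 0.125)
Total utilization U = 1/25 + 4/25 + 10/47 + 1/8 = 1011/1880
Rounded to 4 decimal places: U = 0.5378
RM (Liu & Layland) bound for 4 tasks = 0.756828; compare with U = 1011/1880 (approx. 0.537766)
U <= bound, so schedulable by RM sufficient condition.

0.5378


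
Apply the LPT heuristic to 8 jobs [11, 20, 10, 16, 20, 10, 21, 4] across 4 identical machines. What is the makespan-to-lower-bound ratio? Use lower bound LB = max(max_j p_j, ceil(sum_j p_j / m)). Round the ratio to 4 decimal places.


LPT order: [21, 20, 20, 16, 11, 10, 10, 4]
Machine loads after assignment: [25, 30, 30, 27]
LPT makespan = 30
Lower bound = max(max_job, ceil(total/4)) = max(21, 28) = 28
Ratio = 30 / 28 = 1.0714

1.0714


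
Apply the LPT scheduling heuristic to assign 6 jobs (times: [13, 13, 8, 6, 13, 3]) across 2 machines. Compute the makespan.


Sort jobs in decreasing order (LPT): [13, 13, 13, 8, 6, 3]
Assign each job to the least loaded machine:
  Machine 1: jobs [13, 13, 3], load = 29
  Machine 2: jobs [13, 8, 6], load = 27
Makespan = max load = 29

29
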